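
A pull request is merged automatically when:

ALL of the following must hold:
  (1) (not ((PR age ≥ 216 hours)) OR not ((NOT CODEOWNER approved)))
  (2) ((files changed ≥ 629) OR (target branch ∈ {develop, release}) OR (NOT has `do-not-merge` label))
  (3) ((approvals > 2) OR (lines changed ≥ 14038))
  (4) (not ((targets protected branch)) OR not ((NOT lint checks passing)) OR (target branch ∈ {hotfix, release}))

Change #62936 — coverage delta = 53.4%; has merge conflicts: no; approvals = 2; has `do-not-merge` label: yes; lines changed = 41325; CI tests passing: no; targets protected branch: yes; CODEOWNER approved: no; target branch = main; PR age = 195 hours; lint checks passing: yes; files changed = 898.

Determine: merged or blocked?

Atomic conditions:
  PR age ≥ 216 hours: 195 ≥ 216 is false
  NOT CODEOWNER approved: no → true
  files changed ≥ 629: 898 ≥ 629 is true
  target branch ∈ {develop, release}: main is not in the set → false
  NOT has `do-not-merge` label: yes → false
  approvals > 2: 2 > 2 is false
  lines changed ≥ 14038: 41325 ≥ 14038 is true
  targets protected branch: yes → true
  NOT lint checks passing: yes → false
  target branch ∈ {hotfix, release}: main is not in the set → false
Combine:
[1.1] NOT false = true
[1.2] NOT true = false
[1] true OR false = true
[2] true OR false OR false = true
[3] false OR true = true
[4.1] NOT true = false
[4.2] NOT false = true
[4] false OR true OR false = true
[root] true AND true AND true AND true = true
Overall: true → merged

Merged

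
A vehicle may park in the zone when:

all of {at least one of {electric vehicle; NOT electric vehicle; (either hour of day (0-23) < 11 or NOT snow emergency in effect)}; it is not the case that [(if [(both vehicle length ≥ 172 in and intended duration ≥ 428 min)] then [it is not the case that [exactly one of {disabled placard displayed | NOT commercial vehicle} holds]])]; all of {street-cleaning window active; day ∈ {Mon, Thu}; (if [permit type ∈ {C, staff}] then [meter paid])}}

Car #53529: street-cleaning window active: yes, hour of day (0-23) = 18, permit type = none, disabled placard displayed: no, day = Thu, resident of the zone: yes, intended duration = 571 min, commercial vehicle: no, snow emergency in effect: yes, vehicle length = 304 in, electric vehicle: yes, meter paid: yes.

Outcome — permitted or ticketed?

Permitted

Atomic conditions:
  electric vehicle: yes → true
  NOT electric vehicle: yes → false
  hour of day (0-23) < 11: 18 < 11 is false
  NOT snow emergency in effect: yes → false
  vehicle length ≥ 172 in: 304 ≥ 172 is true
  intended duration ≥ 428 min: 571 ≥ 428 is true
  disabled placard displayed: no → false
  NOT commercial vehicle: no → true
  street-cleaning window active: yes → true
  day ∈ {Mon, Thu}: Thu is in the set → true
  permit type ∈ {C, staff}: none is not in the set → false
  meter paid: yes → true
Combine:
[1.3] false OR false = false
[1] true OR false OR false = true
[2.1.1] true AND true = true
[2.1.2.1] exactly-one(false, true) = true
[2.1.2] NOT true = false
[2.1] true → false = false
[2] NOT false = true
[3.3] false → true (antecedent false ⇒ implication holds) = true
[3] true AND true AND true = true
[root] true AND true AND true = true
Overall: true → permitted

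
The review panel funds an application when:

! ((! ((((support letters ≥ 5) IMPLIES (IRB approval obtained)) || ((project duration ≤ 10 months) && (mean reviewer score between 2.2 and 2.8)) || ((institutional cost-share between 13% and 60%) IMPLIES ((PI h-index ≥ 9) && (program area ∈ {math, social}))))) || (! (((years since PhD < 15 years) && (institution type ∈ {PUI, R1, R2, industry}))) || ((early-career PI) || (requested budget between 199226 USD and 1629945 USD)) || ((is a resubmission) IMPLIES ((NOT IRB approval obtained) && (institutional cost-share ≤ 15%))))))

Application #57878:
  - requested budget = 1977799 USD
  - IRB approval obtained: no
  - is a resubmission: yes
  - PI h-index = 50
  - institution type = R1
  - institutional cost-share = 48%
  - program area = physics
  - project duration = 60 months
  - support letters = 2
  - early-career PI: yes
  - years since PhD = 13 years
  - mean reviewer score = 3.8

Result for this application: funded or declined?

Atomic conditions:
  support letters ≥ 5: 2 ≥ 5 is false
  IRB approval obtained: no → false
  project duration ≤ 10 months: 60 ≤ 10 is false
  mean reviewer score between 2.2 and 2.8: 3.8 in [2.2, 2.8] is false
  institutional cost-share between 13% and 60%: 48 in [13, 60] is true
  PI h-index ≥ 9: 50 ≥ 9 is true
  program area ∈ {math, social}: physics is not in the set → false
  years since PhD < 15 years: 13 < 15 is true
  institution type ∈ {PUI, R1, R2, industry}: R1 is in the set → true
  early-career PI: yes → true
  requested budget between 199226 USD and 1629945 USD: 1977799 in [199226, 1629945] is false
  is a resubmission: yes → true
  NOT IRB approval obtained: no → true
  institutional cost-share ≤ 15%: 48 ≤ 15 is false
Combine:
[1.1.1.1] false → false (antecedent false ⇒ implication holds) = true
[1.1.1.2] false AND false = false
[1.1.1.3.2] true AND false = false
[1.1.1.3] true → false = false
[1.1.1] true OR false OR false = true
[1.1] NOT true = false
[1.2.1.1] true AND true = true
[1.2.1] NOT true = false
[1.2.2] true OR false = true
[1.2.3.2] true AND false = false
[1.2.3] true → false = false
[1.2] false OR true OR false = true
[1] false OR true = true
[root] NOT true = false
Overall: false → declined

Declined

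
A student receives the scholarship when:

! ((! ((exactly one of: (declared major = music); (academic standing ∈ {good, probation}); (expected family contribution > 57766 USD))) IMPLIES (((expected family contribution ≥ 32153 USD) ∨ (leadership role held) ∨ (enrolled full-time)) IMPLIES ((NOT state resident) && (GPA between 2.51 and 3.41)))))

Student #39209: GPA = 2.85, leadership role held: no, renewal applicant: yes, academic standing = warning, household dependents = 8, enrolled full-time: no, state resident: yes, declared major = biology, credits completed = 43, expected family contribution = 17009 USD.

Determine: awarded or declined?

Declined

Atomic conditions:
  declared major = music: biology == music is false
  academic standing ∈ {good, probation}: warning is not in the set → false
  expected family contribution > 57766 USD: 17009 > 57766 is false
  expected family contribution ≥ 32153 USD: 17009 ≥ 32153 is false
  leadership role held: no → false
  enrolled full-time: no → false
  NOT state resident: yes → false
  GPA between 2.51 and 3.41: 2.85 in [2.51, 3.41] is true
Combine:
[1.1.1] exactly-one(false, false, false) = false
[1.1] NOT false = true
[1.2.1] false OR false OR false = false
[1.2.2] false AND true = false
[1.2] false → false (antecedent false ⇒ implication holds) = true
[1] true → true = true
[root] NOT true = false
Overall: false → declined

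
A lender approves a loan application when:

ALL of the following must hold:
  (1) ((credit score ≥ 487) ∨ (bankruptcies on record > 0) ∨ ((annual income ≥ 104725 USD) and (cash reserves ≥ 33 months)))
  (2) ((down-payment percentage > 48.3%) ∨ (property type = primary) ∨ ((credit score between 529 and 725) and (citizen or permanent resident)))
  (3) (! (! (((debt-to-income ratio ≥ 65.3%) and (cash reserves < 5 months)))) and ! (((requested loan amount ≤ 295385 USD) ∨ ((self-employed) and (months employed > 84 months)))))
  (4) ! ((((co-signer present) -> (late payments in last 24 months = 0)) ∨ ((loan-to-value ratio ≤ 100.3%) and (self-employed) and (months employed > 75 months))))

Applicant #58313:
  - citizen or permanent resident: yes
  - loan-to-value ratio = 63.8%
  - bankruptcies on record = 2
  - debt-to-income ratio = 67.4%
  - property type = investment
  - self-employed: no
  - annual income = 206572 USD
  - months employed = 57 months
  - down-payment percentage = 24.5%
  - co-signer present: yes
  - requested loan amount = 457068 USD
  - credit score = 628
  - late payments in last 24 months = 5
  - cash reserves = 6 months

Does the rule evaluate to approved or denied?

Atomic conditions:
  credit score ≥ 487: 628 ≥ 487 is true
  bankruptcies on record > 0: 2 > 0 is true
  annual income ≥ 104725 USD: 206572 ≥ 104725 is true
  cash reserves ≥ 33 months: 6 ≥ 33 is false
  down-payment percentage > 48.3%: 24.5 > 48.3 is false
  property type = primary: investment == primary is false
  credit score between 529 and 725: 628 in [529, 725] is true
  citizen or permanent resident: yes → true
  debt-to-income ratio ≥ 65.3%: 67.4 ≥ 65.3 is true
  cash reserves < 5 months: 6 < 5 is false
  requested loan amount ≤ 295385 USD: 457068 ≤ 295385 is false
  self-employed: no → false
  months employed > 84 months: 57 > 84 is false
  co-signer present: yes → true
  late payments in last 24 months = 0: 5 == 0 is false
  loan-to-value ratio ≤ 100.3%: 63.8 ≤ 100.3 is true
  months employed > 75 months: 57 > 75 is false
Combine:
[1.3] true AND false = false
[1] true OR true OR false = true
[2.3] true AND true = true
[2] false OR false OR true = true
[3.1.1.1] true AND false = false
[3.1.1] NOT false = true
[3.1] NOT true = false
[3.2.1.2] false AND false = false
[3.2.1] false OR false = false
[3.2] NOT false = true
[3] false AND true = false
[4.1.1] true → false = false
[4.1.2] true AND false AND false = false
[4.1] false OR false = false
[4] NOT false = true
[root] true AND true AND false AND true = false
Overall: false → denied

Denied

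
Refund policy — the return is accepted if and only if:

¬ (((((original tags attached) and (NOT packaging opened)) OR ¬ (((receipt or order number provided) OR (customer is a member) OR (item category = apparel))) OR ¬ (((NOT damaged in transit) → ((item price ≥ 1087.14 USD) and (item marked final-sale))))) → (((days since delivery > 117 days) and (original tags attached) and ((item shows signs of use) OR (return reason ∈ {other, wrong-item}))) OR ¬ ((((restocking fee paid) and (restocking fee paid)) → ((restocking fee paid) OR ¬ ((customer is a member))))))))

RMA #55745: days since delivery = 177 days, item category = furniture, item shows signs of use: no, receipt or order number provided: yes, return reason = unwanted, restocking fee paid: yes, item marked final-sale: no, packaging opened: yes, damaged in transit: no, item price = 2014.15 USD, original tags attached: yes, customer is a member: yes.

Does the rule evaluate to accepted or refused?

Atomic conditions:
  original tags attached: yes → true
  NOT packaging opened: yes → false
  receipt or order number provided: yes → true
  customer is a member: yes → true
  item category = apparel: furniture == apparel is false
  NOT damaged in transit: no → true
  item price ≥ 1087.14 USD: 2014.15 ≥ 1087.14 is true
  item marked final-sale: no → false
  days since delivery > 117 days: 177 > 117 is true
  item shows signs of use: no → false
  return reason ∈ {other, wrong-item}: unwanted is not in the set → false
  restocking fee paid: yes → true
Combine:
[1.1.1] true AND false = false
[1.1.2.1] true OR true OR false = true
[1.1.2] NOT true = false
[1.1.3.1.2] true AND false = false
[1.1.3.1] true → false = false
[1.1.3] NOT false = true
[1.1] false OR false OR true = true
[1.2.1.3] false OR false = false
[1.2.1] true AND true AND false = false
[1.2.2.1.1] true AND true = true
[1.2.2.1.2.2] NOT true = false
[1.2.2.1.2] true OR false = true
[1.2.2.1] true → true = true
[1.2.2] NOT true = false
[1.2] false OR false = false
[1] true → false = false
[root] NOT false = true
Overall: true → accepted

Accepted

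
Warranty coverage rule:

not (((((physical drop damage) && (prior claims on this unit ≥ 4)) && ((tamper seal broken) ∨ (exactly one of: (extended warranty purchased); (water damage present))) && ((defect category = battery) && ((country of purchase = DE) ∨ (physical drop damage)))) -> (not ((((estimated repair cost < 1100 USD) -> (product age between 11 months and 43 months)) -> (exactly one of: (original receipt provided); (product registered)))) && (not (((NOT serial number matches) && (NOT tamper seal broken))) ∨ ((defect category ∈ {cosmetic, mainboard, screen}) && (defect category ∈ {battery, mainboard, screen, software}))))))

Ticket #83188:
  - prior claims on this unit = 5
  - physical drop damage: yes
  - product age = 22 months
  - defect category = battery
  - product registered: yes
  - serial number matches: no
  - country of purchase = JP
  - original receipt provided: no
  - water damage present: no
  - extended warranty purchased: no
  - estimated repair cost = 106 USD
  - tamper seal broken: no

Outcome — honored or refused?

Atomic conditions:
  physical drop damage: yes → true
  prior claims on this unit ≥ 4: 5 ≥ 4 is true
  tamper seal broken: no → false
  extended warranty purchased: no → false
  water damage present: no → false
  defect category = battery: battery == battery is true
  country of purchase = DE: JP == DE is false
  estimated repair cost < 1100 USD: 106 < 1100 is true
  product age between 11 months and 43 months: 22 in [11, 43] is true
  original receipt provided: no → false
  product registered: yes → true
  NOT serial number matches: no → true
  NOT tamper seal broken: no → true
  defect category ∈ {cosmetic, mainboard, screen}: battery is not in the set → false
  defect category ∈ {battery, mainboard, screen, software}: battery is in the set → true
Combine:
[1.1.1] true AND true = true
[1.1.2.2] exactly-one(false, false) = false
[1.1.2] false OR false = false
[1.1.3.2] false OR true = true
[1.1.3] true AND true = true
[1.1] true AND false AND true = false
[1.2.1.1.1] true → true = true
[1.2.1.1.2] exactly-one(false, true) = true
[1.2.1.1] true → true = true
[1.2.1] NOT true = false
[1.2.2.1.1] true AND true = true
[1.2.2.1] NOT true = false
[1.2.2.2] false AND true = false
[1.2.2] false OR false = false
[1.2] false AND false = false
[1] false → false (antecedent false ⇒ implication holds) = true
[root] NOT true = false
Overall: false → refused

Refused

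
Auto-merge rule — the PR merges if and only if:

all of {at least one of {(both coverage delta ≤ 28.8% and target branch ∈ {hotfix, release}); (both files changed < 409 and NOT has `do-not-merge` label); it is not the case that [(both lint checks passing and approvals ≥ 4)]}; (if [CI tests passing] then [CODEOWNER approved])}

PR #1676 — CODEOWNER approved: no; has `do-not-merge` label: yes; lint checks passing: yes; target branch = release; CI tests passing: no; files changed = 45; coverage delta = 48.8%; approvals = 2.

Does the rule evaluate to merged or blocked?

Atomic conditions:
  coverage delta ≤ 28.8%: 48.8 ≤ 28.8 is false
  target branch ∈ {hotfix, release}: release is in the set → true
  files changed < 409: 45 < 409 is true
  NOT has `do-not-merge` label: yes → false
  lint checks passing: yes → true
  approvals ≥ 4: 2 ≥ 4 is false
  CI tests passing: no → false
  CODEOWNER approved: no → false
Combine:
[1.1] false AND true = false
[1.2] true AND false = false
[1.3.1] true AND false = false
[1.3] NOT false = true
[1] false OR false OR true = true
[2] false → false (antecedent false ⇒ implication holds) = true
[root] true AND true = true
Overall: true → merged

Merged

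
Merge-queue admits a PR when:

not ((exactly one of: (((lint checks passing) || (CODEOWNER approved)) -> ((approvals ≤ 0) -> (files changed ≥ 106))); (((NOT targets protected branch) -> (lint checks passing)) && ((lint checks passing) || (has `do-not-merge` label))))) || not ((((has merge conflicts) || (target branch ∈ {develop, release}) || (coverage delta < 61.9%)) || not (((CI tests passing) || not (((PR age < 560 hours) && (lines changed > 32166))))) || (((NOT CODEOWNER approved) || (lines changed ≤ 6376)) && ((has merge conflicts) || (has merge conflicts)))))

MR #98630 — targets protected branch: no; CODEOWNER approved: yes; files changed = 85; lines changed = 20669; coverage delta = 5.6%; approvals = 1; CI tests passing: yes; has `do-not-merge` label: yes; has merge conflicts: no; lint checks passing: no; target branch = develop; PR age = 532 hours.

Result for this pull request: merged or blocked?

Atomic conditions:
  lint checks passing: no → false
  CODEOWNER approved: yes → true
  approvals ≤ 0: 1 ≤ 0 is false
  files changed ≥ 106: 85 ≥ 106 is false
  NOT targets protected branch: no → true
  has `do-not-merge` label: yes → true
  has merge conflicts: no → false
  target branch ∈ {develop, release}: develop is in the set → true
  coverage delta < 61.9%: 5.6 < 61.9 is true
  CI tests passing: yes → true
  PR age < 560 hours: 532 < 560 is true
  lines changed > 32166: 20669 > 32166 is false
  NOT CODEOWNER approved: yes → false
  lines changed ≤ 6376: 20669 ≤ 6376 is false
Combine:
[1.1.1.1] false OR true = true
[1.1.1.2] false → false (antecedent false ⇒ implication holds) = true
[1.1.1] true → true = true
[1.1.2.1] true → false = false
[1.1.2.2] false OR true = true
[1.1.2] false AND true = false
[1.1] exactly-one(true, false) = true
[1] NOT true = false
[2.1.1] false OR true OR true = true
[2.1.2.1.2.1] true AND false = false
[2.1.2.1.2] NOT false = true
[2.1.2.1] true OR true = true
[2.1.2] NOT true = false
[2.1.3.1] false OR false = false
[2.1.3.2] false OR false = false
[2.1.3] false AND false = false
[2.1] true OR false OR false = true
[2] NOT true = false
[root] false OR false = false
Overall: false → blocked

Blocked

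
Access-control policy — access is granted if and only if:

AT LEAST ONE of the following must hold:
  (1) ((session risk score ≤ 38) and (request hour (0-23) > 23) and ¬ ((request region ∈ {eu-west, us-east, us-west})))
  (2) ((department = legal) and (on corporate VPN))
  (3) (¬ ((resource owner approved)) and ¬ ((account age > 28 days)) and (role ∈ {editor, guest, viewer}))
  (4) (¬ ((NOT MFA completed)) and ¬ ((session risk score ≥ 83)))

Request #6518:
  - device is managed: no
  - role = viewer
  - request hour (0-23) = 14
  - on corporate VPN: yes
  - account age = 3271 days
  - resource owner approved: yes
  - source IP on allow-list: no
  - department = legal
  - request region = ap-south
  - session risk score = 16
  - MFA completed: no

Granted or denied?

Granted

Atomic conditions:
  session risk score ≤ 38: 16 ≤ 38 is true
  request hour (0-23) > 23: 14 > 23 is false
  request region ∈ {eu-west, us-east, us-west}: ap-south is not in the set → false
  department = legal: legal == legal is true
  on corporate VPN: yes → true
  resource owner approved: yes → true
  account age > 28 days: 3271 > 28 is true
  role ∈ {editor, guest, viewer}: viewer is in the set → true
  NOT MFA completed: no → true
  session risk score ≥ 83: 16 ≥ 83 is false
Combine:
[1.3] NOT false = true
[1] true AND false AND true = false
[2] true AND true = true
[3.1] NOT true = false
[3.2] NOT true = false
[3] false AND false AND true = false
[4.1] NOT true = false
[4.2] NOT false = true
[4] false AND true = false
[root] false OR true OR false OR false = true
Overall: true → granted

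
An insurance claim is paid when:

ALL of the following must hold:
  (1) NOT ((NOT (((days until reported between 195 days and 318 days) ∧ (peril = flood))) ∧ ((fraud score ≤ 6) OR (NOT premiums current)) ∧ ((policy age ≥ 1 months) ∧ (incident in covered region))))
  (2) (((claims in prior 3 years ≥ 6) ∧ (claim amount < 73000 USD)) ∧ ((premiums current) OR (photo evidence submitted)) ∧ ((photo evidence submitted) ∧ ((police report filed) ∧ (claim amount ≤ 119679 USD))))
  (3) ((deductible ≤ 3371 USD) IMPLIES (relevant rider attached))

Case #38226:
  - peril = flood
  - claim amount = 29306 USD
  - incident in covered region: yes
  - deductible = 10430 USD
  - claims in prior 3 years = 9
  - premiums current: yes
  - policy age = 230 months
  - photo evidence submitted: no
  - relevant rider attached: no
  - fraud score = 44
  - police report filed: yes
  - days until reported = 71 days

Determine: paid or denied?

Atomic conditions:
  days until reported between 195 days and 318 days: 71 in [195, 318] is false
  peril = flood: flood == flood is true
  fraud score ≤ 6: 44 ≤ 6 is false
  NOT premiums current: yes → false
  policy age ≥ 1 months: 230 ≥ 1 is true
  incident in covered region: yes → true
  claims in prior 3 years ≥ 6: 9 ≥ 6 is true
  claim amount < 73000 USD: 29306 < 73000 is true
  premiums current: yes → true
  photo evidence submitted: no → false
  police report filed: yes → true
  claim amount ≤ 119679 USD: 29306 ≤ 119679 is true
  deductible ≤ 3371 USD: 10430 ≤ 3371 is false
  relevant rider attached: no → false
Combine:
[1.1.1.1] false AND true = false
[1.1.1] NOT false = true
[1.1.2] false OR false = false
[1.1.3] true AND true = true
[1.1] true AND false AND true = false
[1] NOT false = true
[2.1] true AND true = true
[2.2] true OR false = true
[2.3.2] true AND true = true
[2.3] false AND true = false
[2] true AND true AND false = false
[3] false → false (antecedent false ⇒ implication holds) = true
[root] true AND false AND true = false
Overall: false → denied

Denied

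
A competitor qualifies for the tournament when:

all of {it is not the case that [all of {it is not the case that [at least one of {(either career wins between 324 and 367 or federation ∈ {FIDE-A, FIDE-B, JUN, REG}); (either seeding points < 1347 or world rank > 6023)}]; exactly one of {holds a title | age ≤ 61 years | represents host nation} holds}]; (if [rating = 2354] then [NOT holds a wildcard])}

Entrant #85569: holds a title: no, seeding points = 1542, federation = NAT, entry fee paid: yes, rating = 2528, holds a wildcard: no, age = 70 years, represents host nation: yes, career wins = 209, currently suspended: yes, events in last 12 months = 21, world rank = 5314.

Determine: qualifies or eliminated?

Eliminated

Atomic conditions:
  career wins between 324 and 367: 209 in [324, 367] is false
  federation ∈ {FIDE-A, FIDE-B, JUN, REG}: NAT is not in the set → false
  seeding points < 1347: 1542 < 1347 is false
  world rank > 6023: 5314 > 6023 is false
  holds a title: no → false
  age ≤ 61 years: 70 ≤ 61 is false
  represents host nation: yes → true
  rating = 2354: 2528 == 2354 is false
  NOT holds a wildcard: no → true
Combine:
[1.1.1.1.1] false OR false = false
[1.1.1.1.2] false OR false = false
[1.1.1.1] false OR false = false
[1.1.1] NOT false = true
[1.1.2] exactly-one(false, false, true) = true
[1.1] true AND true = true
[1] NOT true = false
[2] false → true (antecedent false ⇒ implication holds) = true
[root] false AND true = false
Overall: false → eliminated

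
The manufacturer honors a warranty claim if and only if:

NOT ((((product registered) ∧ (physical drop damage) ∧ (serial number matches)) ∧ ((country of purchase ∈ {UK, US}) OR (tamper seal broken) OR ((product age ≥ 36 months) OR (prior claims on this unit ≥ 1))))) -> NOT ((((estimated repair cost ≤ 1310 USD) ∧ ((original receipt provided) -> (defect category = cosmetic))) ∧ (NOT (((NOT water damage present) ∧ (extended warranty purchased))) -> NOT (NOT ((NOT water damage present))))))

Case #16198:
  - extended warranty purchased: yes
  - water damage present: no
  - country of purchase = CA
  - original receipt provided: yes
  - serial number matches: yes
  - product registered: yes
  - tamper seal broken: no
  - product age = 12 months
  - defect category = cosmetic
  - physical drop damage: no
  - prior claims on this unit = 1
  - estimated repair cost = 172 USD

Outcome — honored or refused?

Refused

Atomic conditions:
  product registered: yes → true
  physical drop damage: no → false
  serial number matches: yes → true
  country of purchase ∈ {UK, US}: CA is not in the set → false
  tamper seal broken: no → false
  product age ≥ 36 months: 12 ≥ 36 is false
  prior claims on this unit ≥ 1: 1 ≥ 1 is true
  estimated repair cost ≤ 1310 USD: 172 ≤ 1310 is true
  original receipt provided: yes → true
  defect category = cosmetic: cosmetic == cosmetic is true
  NOT water damage present: no → true
  extended warranty purchased: yes → true
Combine:
[1.1.1] true AND false AND true = false
[1.1.2.3] false OR true = true
[1.1.2] false OR false OR true = true
[1.1] false AND true = false
[1] NOT false = true
[2.1.1.2] true → true = true
[2.1.1] true AND true = true
[2.1.2.1.1] true AND true = true
[2.1.2.1] NOT true = false
[2.1.2.2.1] NOT true = false
[2.1.2.2] NOT false = true
[2.1.2] false → true (antecedent false ⇒ implication holds) = true
[2.1] true AND true = true
[2] NOT true = false
[root] true → false = false
Overall: false → refused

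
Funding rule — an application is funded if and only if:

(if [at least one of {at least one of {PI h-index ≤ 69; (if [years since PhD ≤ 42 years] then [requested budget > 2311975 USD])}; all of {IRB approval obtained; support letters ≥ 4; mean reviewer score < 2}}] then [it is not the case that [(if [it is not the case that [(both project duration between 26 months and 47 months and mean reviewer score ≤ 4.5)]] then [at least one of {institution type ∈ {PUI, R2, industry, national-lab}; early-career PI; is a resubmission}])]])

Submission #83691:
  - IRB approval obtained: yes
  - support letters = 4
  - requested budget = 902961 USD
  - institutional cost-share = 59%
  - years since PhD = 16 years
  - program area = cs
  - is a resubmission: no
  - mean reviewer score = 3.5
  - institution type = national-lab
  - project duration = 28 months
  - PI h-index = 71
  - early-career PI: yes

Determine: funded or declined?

Atomic conditions:
  PI h-index ≤ 69: 71 ≤ 69 is false
  years since PhD ≤ 42 years: 16 ≤ 42 is true
  requested budget > 2311975 USD: 902961 > 2311975 is false
  IRB approval obtained: yes → true
  support letters ≥ 4: 4 ≥ 4 is true
  mean reviewer score < 2: 3.5 < 2 is false
  project duration between 26 months and 47 months: 28 in [26, 47] is true
  mean reviewer score ≤ 4.5: 3.5 ≤ 4.5 is true
  institution type ∈ {PUI, R2, industry, national-lab}: national-lab is in the set → true
  early-career PI: yes → true
  is a resubmission: no → false
Combine:
[1.1.2] true → false = false
[1.1] false OR false = false
[1.2] true AND true AND false = false
[1] false OR false = false
[2.1.1.1] true AND true = true
[2.1.1] NOT true = false
[2.1.2] true OR true OR false = true
[2.1] false → true (antecedent false ⇒ implication holds) = true
[2] NOT true = false
[root] false → false (antecedent false ⇒ implication holds) = true
Overall: true → funded

Funded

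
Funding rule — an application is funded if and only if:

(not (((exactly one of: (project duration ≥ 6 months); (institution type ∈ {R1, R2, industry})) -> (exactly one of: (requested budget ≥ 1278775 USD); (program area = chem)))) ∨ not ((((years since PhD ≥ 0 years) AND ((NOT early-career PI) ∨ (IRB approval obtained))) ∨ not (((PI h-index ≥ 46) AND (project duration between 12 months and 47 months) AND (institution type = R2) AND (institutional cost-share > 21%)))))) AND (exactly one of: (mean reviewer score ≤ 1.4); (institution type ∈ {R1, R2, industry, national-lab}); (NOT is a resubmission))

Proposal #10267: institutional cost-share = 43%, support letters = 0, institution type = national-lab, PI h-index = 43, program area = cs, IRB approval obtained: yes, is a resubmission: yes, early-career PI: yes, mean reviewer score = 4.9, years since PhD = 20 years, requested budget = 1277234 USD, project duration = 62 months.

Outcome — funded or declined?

Funded

Atomic conditions:
  project duration ≥ 6 months: 62 ≥ 6 is true
  institution type ∈ {R1, R2, industry}: national-lab is not in the set → false
  requested budget ≥ 1278775 USD: 1277234 ≥ 1278775 is false
  program area = chem: cs == chem is false
  years since PhD ≥ 0 years: 20 ≥ 0 is true
  NOT early-career PI: yes → false
  IRB approval obtained: yes → true
  PI h-index ≥ 46: 43 ≥ 46 is false
  project duration between 12 months and 47 months: 62 in [12, 47] is false
  institution type = R2: national-lab == R2 is false
  institutional cost-share > 21%: 43 > 21 is true
  mean reviewer score ≤ 1.4: 4.9 ≤ 1.4 is false
  institution type ∈ {R1, R2, industry, national-lab}: national-lab is in the set → true
  NOT is a resubmission: yes → false
Combine:
[1.1.1.1] exactly-one(true, false) = true
[1.1.1.2] exactly-one(false, false) = false
[1.1.1] true → false = false
[1.1] NOT false = true
[1.2.1.1.2] false OR true = true
[1.2.1.1] true AND true = true
[1.2.1.2.1] false AND false AND false AND true = false
[1.2.1.2] NOT false = true
[1.2.1] true OR true = true
[1.2] NOT true = false
[1] true OR false = true
[2] exactly-one(false, true, false) = true
[root] true AND true = true
Overall: true → funded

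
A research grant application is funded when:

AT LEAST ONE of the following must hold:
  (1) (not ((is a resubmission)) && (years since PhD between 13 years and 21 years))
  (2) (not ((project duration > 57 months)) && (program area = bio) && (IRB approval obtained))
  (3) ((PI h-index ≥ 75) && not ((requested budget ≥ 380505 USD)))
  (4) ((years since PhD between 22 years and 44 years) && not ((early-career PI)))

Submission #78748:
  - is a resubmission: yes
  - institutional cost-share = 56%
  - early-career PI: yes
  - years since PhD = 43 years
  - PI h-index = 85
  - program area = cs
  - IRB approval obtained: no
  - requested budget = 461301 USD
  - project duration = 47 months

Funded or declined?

Atomic conditions:
  is a resubmission: yes → true
  years since PhD between 13 years and 21 years: 43 in [13, 21] is false
  project duration > 57 months: 47 > 57 is false
  program area = bio: cs == bio is false
  IRB approval obtained: no → false
  PI h-index ≥ 75: 85 ≥ 75 is true
  requested budget ≥ 380505 USD: 461301 ≥ 380505 is true
  years since PhD between 22 years and 44 years: 43 in [22, 44] is true
  early-career PI: yes → true
Combine:
[1.1] NOT true = false
[1] false AND false = false
[2.1] NOT false = true
[2] true AND false AND false = false
[3.2] NOT true = false
[3] true AND false = false
[4.2] NOT true = false
[4] true AND false = false
[root] false OR false OR false OR false = false
Overall: false → declined

Declined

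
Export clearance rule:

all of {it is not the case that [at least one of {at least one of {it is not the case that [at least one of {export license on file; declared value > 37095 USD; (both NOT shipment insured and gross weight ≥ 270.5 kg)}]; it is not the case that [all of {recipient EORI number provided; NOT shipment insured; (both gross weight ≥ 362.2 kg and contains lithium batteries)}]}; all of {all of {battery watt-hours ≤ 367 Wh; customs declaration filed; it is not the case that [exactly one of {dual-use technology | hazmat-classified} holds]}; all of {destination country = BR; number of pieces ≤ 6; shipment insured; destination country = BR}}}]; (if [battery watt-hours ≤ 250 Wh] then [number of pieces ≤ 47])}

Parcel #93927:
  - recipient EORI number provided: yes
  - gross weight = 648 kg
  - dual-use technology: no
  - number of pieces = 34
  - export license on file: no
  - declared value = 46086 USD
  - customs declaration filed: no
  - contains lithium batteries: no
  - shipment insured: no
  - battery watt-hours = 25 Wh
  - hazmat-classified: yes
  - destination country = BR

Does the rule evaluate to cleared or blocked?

Blocked

Atomic conditions:
  export license on file: no → false
  declared value > 37095 USD: 46086 > 37095 is true
  NOT shipment insured: no → true
  gross weight ≥ 270.5 kg: 648 ≥ 270.5 is true
  recipient EORI number provided: yes → true
  gross weight ≥ 362.2 kg: 648 ≥ 362.2 is true
  contains lithium batteries: no → false
  battery watt-hours ≤ 367 Wh: 25 ≤ 367 is true
  customs declaration filed: no → false
  dual-use technology: no → false
  hazmat-classified: yes → true
  destination country = BR: BR == BR is true
  number of pieces ≤ 6: 34 ≤ 6 is false
  shipment insured: no → false
  battery watt-hours ≤ 250 Wh: 25 ≤ 250 is true
  number of pieces ≤ 47: 34 ≤ 47 is true
Combine:
[1.1.1.1.1.3] true AND true = true
[1.1.1.1.1] false OR true OR true = true
[1.1.1.1] NOT true = false
[1.1.1.2.1.3] true AND false = false
[1.1.1.2.1] true AND true AND false = false
[1.1.1.2] NOT false = true
[1.1.1] false OR true = true
[1.1.2.1.3.1] exactly-one(false, true) = true
[1.1.2.1.3] NOT true = false
[1.1.2.1] true AND false AND false = false
[1.1.2.2] true AND false AND false AND true = false
[1.1.2] false AND false = false
[1.1] true OR false = true
[1] NOT true = false
[2] true → true = true
[root] false AND true = false
Overall: false → blocked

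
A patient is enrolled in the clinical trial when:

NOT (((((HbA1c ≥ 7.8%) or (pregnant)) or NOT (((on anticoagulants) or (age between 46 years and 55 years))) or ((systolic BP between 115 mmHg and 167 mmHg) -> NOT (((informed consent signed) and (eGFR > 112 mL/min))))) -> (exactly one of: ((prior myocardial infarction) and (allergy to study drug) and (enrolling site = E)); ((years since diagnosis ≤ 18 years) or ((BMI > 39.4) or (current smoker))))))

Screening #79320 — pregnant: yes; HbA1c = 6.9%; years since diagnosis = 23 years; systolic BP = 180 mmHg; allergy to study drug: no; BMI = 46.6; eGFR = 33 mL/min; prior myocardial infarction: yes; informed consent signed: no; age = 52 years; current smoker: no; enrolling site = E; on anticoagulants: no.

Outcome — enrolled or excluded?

Excluded

Atomic conditions:
  HbA1c ≥ 7.8%: 6.9 ≥ 7.8 is false
  pregnant: yes → true
  on anticoagulants: no → false
  age between 46 years and 55 years: 52 in [46, 55] is true
  systolic BP between 115 mmHg and 167 mmHg: 180 in [115, 167] is false
  informed consent signed: no → false
  eGFR > 112 mL/min: 33 > 112 is false
  prior myocardial infarction: yes → true
  allergy to study drug: no → false
  enrolling site = E: E == E is true
  years since diagnosis ≤ 18 years: 23 ≤ 18 is false
  BMI > 39.4: 46.6 > 39.4 is true
  current smoker: no → false
Combine:
[1.1.1] false OR true = true
[1.1.2.1] false OR true = true
[1.1.2] NOT true = false
[1.1.3.2.1] false AND false = false
[1.1.3.2] NOT false = true
[1.1.3] false → true (antecedent false ⇒ implication holds) = true
[1.1] true OR false OR true = true
[1.2.1] true AND false AND true = false
[1.2.2.2] true OR false = true
[1.2.2] false OR true = true
[1.2] exactly-one(false, true) = true
[1] true → true = true
[root] NOT true = false
Overall: false → excluded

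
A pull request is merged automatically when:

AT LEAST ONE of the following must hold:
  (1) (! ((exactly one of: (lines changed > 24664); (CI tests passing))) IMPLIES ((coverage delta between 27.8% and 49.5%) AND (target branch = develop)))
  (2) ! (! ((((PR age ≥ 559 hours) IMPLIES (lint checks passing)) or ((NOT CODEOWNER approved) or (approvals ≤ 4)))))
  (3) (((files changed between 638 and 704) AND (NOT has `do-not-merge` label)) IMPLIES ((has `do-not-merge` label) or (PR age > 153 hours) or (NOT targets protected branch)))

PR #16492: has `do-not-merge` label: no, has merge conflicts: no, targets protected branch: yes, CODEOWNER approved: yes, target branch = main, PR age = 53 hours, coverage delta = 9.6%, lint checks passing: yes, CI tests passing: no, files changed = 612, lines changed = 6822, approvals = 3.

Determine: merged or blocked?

Merged

Atomic conditions:
  lines changed > 24664: 6822 > 24664 is false
  CI tests passing: no → false
  coverage delta between 27.8% and 49.5%: 9.6 in [27.8, 49.5] is false
  target branch = develop: main == develop is false
  PR age ≥ 559 hours: 53 ≥ 559 is false
  lint checks passing: yes → true
  NOT CODEOWNER approved: yes → false
  approvals ≤ 4: 3 ≤ 4 is true
  files changed between 638 and 704: 612 in [638, 704] is false
  NOT has `do-not-merge` label: no → true
  has `do-not-merge` label: no → false
  PR age > 153 hours: 53 > 153 is false
  NOT targets protected branch: yes → false
Combine:
[1.1.1] exactly-one(false, false) = false
[1.1] NOT false = true
[1.2] false AND false = false
[1] true → false = false
[2.1.1.1] false → true (antecedent false ⇒ implication holds) = true
[2.1.1.2] false OR true = true
[2.1.1] true OR true = true
[2.1] NOT true = false
[2] NOT false = true
[3.1] false AND true = false
[3.2] false OR false OR false = false
[3] false → false (antecedent false ⇒ implication holds) = true
[root] false OR true OR true = true
Overall: true → merged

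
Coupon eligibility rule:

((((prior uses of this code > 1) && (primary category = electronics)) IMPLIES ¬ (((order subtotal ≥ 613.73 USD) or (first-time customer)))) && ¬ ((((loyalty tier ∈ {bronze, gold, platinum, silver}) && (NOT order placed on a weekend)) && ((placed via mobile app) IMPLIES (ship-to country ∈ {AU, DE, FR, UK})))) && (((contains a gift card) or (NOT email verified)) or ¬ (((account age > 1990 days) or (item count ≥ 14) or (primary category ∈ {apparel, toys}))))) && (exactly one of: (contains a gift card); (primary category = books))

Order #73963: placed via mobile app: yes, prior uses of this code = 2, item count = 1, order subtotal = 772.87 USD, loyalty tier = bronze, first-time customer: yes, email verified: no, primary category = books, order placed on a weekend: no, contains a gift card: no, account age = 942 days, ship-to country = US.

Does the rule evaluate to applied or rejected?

Applied

Atomic conditions:
  prior uses of this code > 1: 2 > 1 is true
  primary category = electronics: books == electronics is false
  order subtotal ≥ 613.73 USD: 772.87 ≥ 613.73 is true
  first-time customer: yes → true
  loyalty tier ∈ {bronze, gold, platinum, silver}: bronze is in the set → true
  NOT order placed on a weekend: no → true
  placed via mobile app: yes → true
  ship-to country ∈ {AU, DE, FR, UK}: US is not in the set → false
  contains a gift card: no → false
  NOT email verified: no → true
  account age > 1990 days: 942 > 1990 is false
  item count ≥ 14: 1 ≥ 14 is false
  primary category ∈ {apparel, toys}: books is not in the set → false
  primary category = books: books == books is true
Combine:
[1.1.1] true AND false = false
[1.1.2.1] true OR true = true
[1.1.2] NOT true = false
[1.1] false → false (antecedent false ⇒ implication holds) = true
[1.2.1.1] true AND true = true
[1.2.1.2] true → false = false
[1.2.1] true AND false = false
[1.2] NOT false = true
[1.3.1] false OR true = true
[1.3.2.1] false OR false OR false = false
[1.3.2] NOT false = true
[1.3] true OR true = true
[1] true AND true AND true = true
[2] exactly-one(false, true) = true
[root] true AND true = true
Overall: true → applied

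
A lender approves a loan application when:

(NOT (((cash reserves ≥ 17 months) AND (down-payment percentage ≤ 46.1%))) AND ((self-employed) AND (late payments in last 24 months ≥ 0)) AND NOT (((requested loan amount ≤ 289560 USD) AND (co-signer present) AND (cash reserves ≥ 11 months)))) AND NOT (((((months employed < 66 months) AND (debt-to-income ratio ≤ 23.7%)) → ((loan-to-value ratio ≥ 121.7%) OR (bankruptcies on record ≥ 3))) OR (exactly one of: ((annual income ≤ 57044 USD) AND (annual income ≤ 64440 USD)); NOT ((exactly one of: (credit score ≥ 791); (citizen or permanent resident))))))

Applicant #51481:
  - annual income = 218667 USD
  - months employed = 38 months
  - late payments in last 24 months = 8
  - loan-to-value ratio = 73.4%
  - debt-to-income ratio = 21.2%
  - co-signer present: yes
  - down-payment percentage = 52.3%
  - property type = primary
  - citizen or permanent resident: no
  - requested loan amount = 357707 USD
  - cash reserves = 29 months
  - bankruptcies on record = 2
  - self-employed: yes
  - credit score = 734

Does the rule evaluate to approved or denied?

Denied

Atomic conditions:
  cash reserves ≥ 17 months: 29 ≥ 17 is true
  down-payment percentage ≤ 46.1%: 52.3 ≤ 46.1 is false
  self-employed: yes → true
  late payments in last 24 months ≥ 0: 8 ≥ 0 is true
  requested loan amount ≤ 289560 USD: 357707 ≤ 289560 is false
  co-signer present: yes → true
  cash reserves ≥ 11 months: 29 ≥ 11 is true
  months employed < 66 months: 38 < 66 is true
  debt-to-income ratio ≤ 23.7%: 21.2 ≤ 23.7 is true
  loan-to-value ratio ≥ 121.7%: 73.4 ≥ 121.7 is false
  bankruptcies on record ≥ 3: 2 ≥ 3 is false
  annual income ≤ 57044 USD: 218667 ≤ 57044 is false
  annual income ≤ 64440 USD: 218667 ≤ 64440 is false
  credit score ≥ 791: 734 ≥ 791 is false
  citizen or permanent resident: no → false
Combine:
[1.1.1] true AND false = false
[1.1] NOT false = true
[1.2] true AND true = true
[1.3.1] false AND true AND true = false
[1.3] NOT false = true
[1] true AND true AND true = true
[2.1.1.1] true AND true = true
[2.1.1.2] false OR false = false
[2.1.1] true → false = false
[2.1.2.1] false AND false = false
[2.1.2.2.1] exactly-one(false, false) = false
[2.1.2.2] NOT false = true
[2.1.2] exactly-one(false, true) = true
[2.1] false OR true = true
[2] NOT true = false
[root] true AND false = false
Overall: false → denied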